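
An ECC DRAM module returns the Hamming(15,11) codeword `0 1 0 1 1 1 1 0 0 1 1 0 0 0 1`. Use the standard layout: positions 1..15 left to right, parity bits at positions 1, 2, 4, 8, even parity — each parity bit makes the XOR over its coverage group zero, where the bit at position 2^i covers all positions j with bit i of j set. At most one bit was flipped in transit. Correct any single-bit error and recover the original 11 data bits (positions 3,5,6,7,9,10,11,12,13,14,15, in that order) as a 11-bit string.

s1: b1⊕b3⊕b5⊕b7⊕b9⊕b11⊕b13⊕b15 = 0⊕0⊕1⊕1⊕0⊕1⊕0⊕1 = 0
s2: b2⊕b3⊕b6⊕b7⊕b10⊕b11⊕b14⊕b15 = 1⊕0⊕1⊕1⊕1⊕1⊕0⊕1 = 0
s4: b4⊕b5⊕b6⊕b7⊕b12⊕b13⊕b14⊕b15 = 1⊕1⊕1⊕1⊕0⊕0⊕0⊕1 = 1
s8: b8⊕b9⊕b10⊕b11⊕b12⊕b13⊕b14⊕b15 = 0⊕0⊕1⊕1⊕0⊕0⊕0⊕1 = 1
Syndrome (s8...s1) = 1100 → position 12.
Flip bit 12: corrected codeword = 010111100111001
Data bits at positions 3,5,6,7,9,10,11,12,13,14,15: 01110111001

01110111001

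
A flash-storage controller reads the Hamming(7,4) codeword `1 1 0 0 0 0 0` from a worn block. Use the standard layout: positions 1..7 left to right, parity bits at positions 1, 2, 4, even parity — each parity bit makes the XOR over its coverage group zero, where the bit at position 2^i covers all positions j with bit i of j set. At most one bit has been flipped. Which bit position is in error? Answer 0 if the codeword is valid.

3

s1: b1⊕b3⊕b5⊕b7 = 1⊕0⊕0⊕0 = 1
s2: b2⊕b3⊕b6⊕b7 = 1⊕0⊕0⊕0 = 1
s4: b4⊕b5⊕b6⊕b7 = 0⊕0⊕0⊕0 = 0
Syndrome (s4...s1) = 011 → position 3.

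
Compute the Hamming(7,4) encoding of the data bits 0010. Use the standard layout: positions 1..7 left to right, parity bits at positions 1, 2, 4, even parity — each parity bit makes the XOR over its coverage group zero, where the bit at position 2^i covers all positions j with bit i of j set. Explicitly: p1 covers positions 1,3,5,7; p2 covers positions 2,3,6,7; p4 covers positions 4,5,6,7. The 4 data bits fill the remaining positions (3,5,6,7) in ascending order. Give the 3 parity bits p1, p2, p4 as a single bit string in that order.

011

Place data bits at non-power-of-two positions: b3=0, b5=0, b6=1, b7=0.
p1 = XOR of data positions {3,5,7} = 0⊕0⊕0 = 0
p2 = XOR of data positions {3,6,7} = 0⊕1⊕0 = 1
p4 = XOR of data positions {5,6,7} = 0⊕1⊕0 = 1
Parity bits p1,p2,p4 = 011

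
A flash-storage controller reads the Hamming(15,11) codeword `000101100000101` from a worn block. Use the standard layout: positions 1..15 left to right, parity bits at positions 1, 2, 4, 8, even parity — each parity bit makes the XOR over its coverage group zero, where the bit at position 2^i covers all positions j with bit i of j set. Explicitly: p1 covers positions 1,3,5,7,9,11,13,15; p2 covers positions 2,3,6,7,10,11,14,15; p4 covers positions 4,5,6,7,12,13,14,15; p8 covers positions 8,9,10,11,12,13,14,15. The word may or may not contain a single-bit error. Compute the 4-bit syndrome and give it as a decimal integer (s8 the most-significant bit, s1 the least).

s1: b1⊕b3⊕b5⊕b7⊕b9⊕b11⊕b13⊕b15 = 0⊕0⊕0⊕1⊕0⊕0⊕1⊕1 = 1
s2: b2⊕b3⊕b6⊕b7⊕b10⊕b11⊕b14⊕b15 = 0⊕0⊕1⊕1⊕0⊕0⊕0⊕1 = 1
s4: b4⊕b5⊕b6⊕b7⊕b12⊕b13⊕b14⊕b15 = 1⊕0⊕1⊕1⊕0⊕1⊕0⊕1 = 1
s8: b8⊕b9⊕b10⊕b11⊕b12⊕b13⊕b14⊕b15 = 0⊕0⊕0⊕0⊕0⊕1⊕0⊕1 = 0
Syndrome (s8...s1) = 0111 → position 7.

7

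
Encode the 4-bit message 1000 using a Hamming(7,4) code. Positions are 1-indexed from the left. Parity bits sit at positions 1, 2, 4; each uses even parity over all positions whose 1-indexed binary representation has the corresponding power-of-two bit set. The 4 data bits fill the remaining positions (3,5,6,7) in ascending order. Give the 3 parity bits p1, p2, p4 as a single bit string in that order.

110

Place data bits at non-power-of-two positions: b3=1, b5=0, b6=0, b7=0.
p1 = XOR of data positions {3,5,7} = 1⊕0⊕0 = 1
p2 = XOR of data positions {3,6,7} = 1⊕0⊕0 = 1
p4 = XOR of data positions {5,6,7} = 0⊕0⊕0 = 0
Parity bits p1,p2,p4 = 110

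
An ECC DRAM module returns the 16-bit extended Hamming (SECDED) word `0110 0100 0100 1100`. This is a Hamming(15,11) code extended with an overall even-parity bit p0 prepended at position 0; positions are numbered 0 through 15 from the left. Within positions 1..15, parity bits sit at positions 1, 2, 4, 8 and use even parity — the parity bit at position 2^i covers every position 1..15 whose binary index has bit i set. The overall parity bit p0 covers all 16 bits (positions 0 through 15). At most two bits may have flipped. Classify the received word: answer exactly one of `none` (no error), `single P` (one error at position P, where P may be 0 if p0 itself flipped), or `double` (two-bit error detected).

double

s1: b1⊕b3⊕b5⊕b7⊕b9⊕b11⊕b13⊕b15 = 1⊕0⊕1⊕0⊕1⊕0⊕1⊕0 = 0
s2: b2⊕b3⊕b6⊕b7⊕b10⊕b11⊕b14⊕b15 = 1⊕0⊕0⊕0⊕0⊕0⊕0⊕0 = 1
s4: b4⊕b5⊕b6⊕b7⊕b12⊕b13⊕b14⊕b15 = 0⊕1⊕0⊕0⊕1⊕1⊕0⊕0 = 1
s8: b8⊕b9⊕b10⊕b11⊕b12⊕b13⊕b14⊕b15 = 0⊕1⊕0⊕0⊕1⊕1⊕0⊕0 = 1
Syndrome (s8...s1) = 1110 → position 14.
Overall parity (XOR of all 16 bits, including p0): 0⊕1⊕1⊕0⊕0⊕1⊕0⊕0⊕0⊕1⊕0⊕0⊕1⊕1⊕0⊕0 = 0
Overall=0, syndrome position=14 → double-bit error detected (uncorrectable).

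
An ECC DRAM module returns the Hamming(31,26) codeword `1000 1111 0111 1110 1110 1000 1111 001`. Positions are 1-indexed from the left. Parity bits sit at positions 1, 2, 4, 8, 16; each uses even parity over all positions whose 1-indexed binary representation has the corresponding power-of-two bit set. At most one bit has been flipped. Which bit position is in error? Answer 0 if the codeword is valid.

18

s1: b1⊕b3⊕b5⊕b7⊕b9⊕b11⊕b13⊕b15⊕b17⊕b19⊕b21⊕b23⊕b25⊕b27⊕b29⊕b31 = 1⊕0⊕1⊕1⊕0⊕1⊕1⊕1⊕1⊕1⊕1⊕0⊕1⊕1⊕0⊕1 = 0
s2: b2⊕b3⊕b6⊕b7⊕b10⊕b11⊕b14⊕b15⊕b18⊕b19⊕b22⊕b23⊕b26⊕b27⊕b30⊕b31 = 0⊕0⊕1⊕1⊕1⊕1⊕1⊕1⊕1⊕1⊕0⊕0⊕1⊕1⊕0⊕1 = 1
s4: b4⊕b5⊕b6⊕b7⊕b12⊕b13⊕b14⊕b15⊕b20⊕b21⊕b22⊕b23⊕b28⊕b29⊕b30⊕b31 = 0⊕1⊕1⊕1⊕1⊕1⊕1⊕1⊕0⊕1⊕0⊕0⊕1⊕0⊕0⊕1 = 0
s8: b8⊕b9⊕b10⊕b11⊕b12⊕b13⊕b14⊕b15⊕b24⊕b25⊕b26⊕b27⊕b28⊕b29⊕b30⊕b31 = 1⊕0⊕1⊕1⊕1⊕1⊕1⊕1⊕0⊕1⊕1⊕1⊕1⊕0⊕0⊕1 = 0
s16: b16⊕b17⊕b18⊕b19⊕b20⊕b21⊕b22⊕b23⊕b24⊕b25⊕b26⊕b27⊕b28⊕b29⊕b30⊕b31 = 0⊕1⊕1⊕1⊕0⊕1⊕0⊕0⊕0⊕1⊕1⊕1⊕1⊕0⊕0⊕1 = 1
Syndrome (s16...s1) = 10010 → position 18.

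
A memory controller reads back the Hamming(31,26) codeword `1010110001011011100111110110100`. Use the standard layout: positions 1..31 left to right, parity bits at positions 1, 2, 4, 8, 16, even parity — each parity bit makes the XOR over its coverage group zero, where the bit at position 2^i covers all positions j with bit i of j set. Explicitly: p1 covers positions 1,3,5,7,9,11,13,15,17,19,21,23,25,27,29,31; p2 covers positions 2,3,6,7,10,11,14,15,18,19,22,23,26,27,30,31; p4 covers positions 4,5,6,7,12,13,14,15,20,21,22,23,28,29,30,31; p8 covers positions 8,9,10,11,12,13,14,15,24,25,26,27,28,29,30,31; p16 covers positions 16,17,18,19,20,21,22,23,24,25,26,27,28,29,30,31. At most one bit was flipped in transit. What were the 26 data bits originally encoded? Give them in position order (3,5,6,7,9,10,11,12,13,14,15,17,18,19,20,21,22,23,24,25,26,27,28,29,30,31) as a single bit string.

11100101101100111110110100

s1: b1⊕b3⊕b5⊕b7⊕b9⊕b11⊕b13⊕b15⊕b17⊕b19⊕b21⊕b23⊕b25⊕b27⊕b29⊕b31 = 1⊕1⊕1⊕0⊕0⊕0⊕1⊕1⊕1⊕0⊕1⊕1⊕0⊕1⊕1⊕0 = 0
s2: b2⊕b3⊕b6⊕b7⊕b10⊕b11⊕b14⊕b15⊕b18⊕b19⊕b22⊕b23⊕b26⊕b27⊕b30⊕b31 = 0⊕1⊕1⊕0⊕1⊕0⊕0⊕1⊕0⊕0⊕1⊕1⊕1⊕1⊕0⊕0 = 0
s4: b4⊕b5⊕b6⊕b7⊕b12⊕b13⊕b14⊕b15⊕b20⊕b21⊕b22⊕b23⊕b28⊕b29⊕b30⊕b31 = 0⊕1⊕1⊕0⊕1⊕1⊕0⊕1⊕1⊕1⊕1⊕1⊕0⊕1⊕0⊕0 = 0
s8: b8⊕b9⊕b10⊕b11⊕b12⊕b13⊕b14⊕b15⊕b24⊕b25⊕b26⊕b27⊕b28⊕b29⊕b30⊕b31 = 0⊕0⊕1⊕0⊕1⊕1⊕0⊕1⊕1⊕0⊕1⊕1⊕0⊕1⊕0⊕0 = 0
s16: b16⊕b17⊕b18⊕b19⊕b20⊕b21⊕b22⊕b23⊕b24⊕b25⊕b26⊕b27⊕b28⊕b29⊕b30⊕b31 = 1⊕1⊕0⊕0⊕1⊕1⊕1⊕1⊕1⊕0⊕1⊕1⊕0⊕1⊕0⊕0 = 0
Syndrome (s16...s1) = 00000 → position 0 (no error).
No correction needed.
Data bits at positions 3,5,6,7,9,10,11,12,13,14,15,17,18,19,20,21,22,23,24,25,26,27,28,29,30,31: 11100101101100111110110100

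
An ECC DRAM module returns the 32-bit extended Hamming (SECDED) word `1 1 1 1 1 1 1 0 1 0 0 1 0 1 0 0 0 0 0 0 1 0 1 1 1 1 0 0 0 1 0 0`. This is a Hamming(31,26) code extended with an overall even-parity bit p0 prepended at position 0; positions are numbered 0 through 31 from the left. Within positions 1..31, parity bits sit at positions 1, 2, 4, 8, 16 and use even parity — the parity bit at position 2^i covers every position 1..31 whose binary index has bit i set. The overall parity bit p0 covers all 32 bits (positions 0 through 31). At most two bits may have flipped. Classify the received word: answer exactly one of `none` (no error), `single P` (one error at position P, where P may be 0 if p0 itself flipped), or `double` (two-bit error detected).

s1: b1⊕b3⊕b5⊕b7⊕b9⊕b11⊕b13⊕b15⊕b17⊕b19⊕b21⊕b23⊕b25⊕b27⊕b29⊕b31 = 1⊕1⊕1⊕0⊕0⊕1⊕1⊕0⊕0⊕0⊕0⊕1⊕1⊕0⊕1⊕0 = 0
s2: b2⊕b3⊕b6⊕b7⊕b10⊕b11⊕b14⊕b15⊕b18⊕b19⊕b22⊕b23⊕b26⊕b27⊕b30⊕b31 = 1⊕1⊕1⊕0⊕0⊕1⊕0⊕0⊕0⊕0⊕1⊕1⊕0⊕0⊕0⊕0 = 0
s4: b4⊕b5⊕b6⊕b7⊕b12⊕b13⊕b14⊕b15⊕b20⊕b21⊕b22⊕b23⊕b28⊕b29⊕b30⊕b31 = 1⊕1⊕1⊕0⊕0⊕1⊕0⊕0⊕1⊕0⊕1⊕1⊕0⊕1⊕0⊕0 = 0
s8: b8⊕b9⊕b10⊕b11⊕b12⊕b13⊕b14⊕b15⊕b24⊕b25⊕b26⊕b27⊕b28⊕b29⊕b30⊕b31 = 1⊕0⊕0⊕1⊕0⊕1⊕0⊕0⊕1⊕1⊕0⊕0⊕0⊕1⊕0⊕0 = 0
s16: b16⊕b17⊕b18⊕b19⊕b20⊕b21⊕b22⊕b23⊕b24⊕b25⊕b26⊕b27⊕b28⊕b29⊕b30⊕b31 = 0⊕0⊕0⊕0⊕1⊕0⊕1⊕1⊕1⊕1⊕0⊕0⊕0⊕1⊕0⊕0 = 0
Syndrome (s16...s1) = 00000 → position 0 (no error).
Overall parity (XOR of all 32 bits, including p0): 1⊕1⊕1⊕1⊕1⊕1⊕1⊕0⊕1⊕0⊕0⊕1⊕0⊕1⊕0⊕0⊕0⊕0⊕0⊕0⊕1⊕0⊕1⊕1⊕1⊕1⊕0⊕0⊕0⊕1⊕0⊕0 = 0
Overall=0, syndrome position=0 → no error.

none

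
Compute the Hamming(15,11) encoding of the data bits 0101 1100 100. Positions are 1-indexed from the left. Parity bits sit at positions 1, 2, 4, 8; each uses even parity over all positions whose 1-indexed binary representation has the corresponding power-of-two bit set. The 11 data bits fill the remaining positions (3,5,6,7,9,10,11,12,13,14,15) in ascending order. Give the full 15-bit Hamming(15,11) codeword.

000110111100100

Place data bits at non-power-of-two positions: b3=0, b5=1, b6=0, b7=1, b9=1, b10=1, b11=0, b12=0, b13=1, b14=0, b15=0.
p1 = XOR of data positions {3,5,7,9,11,13,15} = 0⊕1⊕1⊕1⊕0⊕1⊕0 = 0
p2 = XOR of data positions {3,6,7,10,11,14,15} = 0⊕0⊕1⊕1⊕0⊕0⊕0 = 0
p4 = XOR of data positions {5,6,7,12,13,14,15} = 1⊕0⊕1⊕0⊕1⊕0⊕0 = 1
p8 = XOR of data positions {9,10,11,12,13,14,15} = 1⊕1⊕0⊕0⊕1⊕0⊕0 = 1
Codeword b1..b15 = 000110111100100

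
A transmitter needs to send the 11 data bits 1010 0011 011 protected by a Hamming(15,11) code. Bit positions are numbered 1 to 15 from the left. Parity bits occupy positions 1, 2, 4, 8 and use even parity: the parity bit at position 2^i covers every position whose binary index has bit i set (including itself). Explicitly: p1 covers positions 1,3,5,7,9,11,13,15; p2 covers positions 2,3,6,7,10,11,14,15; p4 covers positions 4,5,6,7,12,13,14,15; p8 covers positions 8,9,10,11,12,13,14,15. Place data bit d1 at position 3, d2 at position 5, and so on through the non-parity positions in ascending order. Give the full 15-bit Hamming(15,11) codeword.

Place data bits at non-power-of-two positions: b3=1, b5=0, b6=1, b7=0, b9=0, b10=0, b11=1, b12=1, b13=0, b14=1, b15=1.
p1 = XOR of data positions {3,5,7,9,11,13,15} = 1⊕0⊕0⊕0⊕1⊕0⊕1 = 1
p2 = XOR of data positions {3,6,7,10,11,14,15} = 1⊕1⊕0⊕0⊕1⊕1⊕1 = 1
p4 = XOR of data positions {5,6,7,12,13,14,15} = 0⊕1⊕0⊕1⊕0⊕1⊕1 = 0
p8 = XOR of data positions {9,10,11,12,13,14,15} = 0⊕0⊕1⊕1⊕0⊕1⊕1 = 0
Codeword b1..b15 = 111001000011011

111001000011011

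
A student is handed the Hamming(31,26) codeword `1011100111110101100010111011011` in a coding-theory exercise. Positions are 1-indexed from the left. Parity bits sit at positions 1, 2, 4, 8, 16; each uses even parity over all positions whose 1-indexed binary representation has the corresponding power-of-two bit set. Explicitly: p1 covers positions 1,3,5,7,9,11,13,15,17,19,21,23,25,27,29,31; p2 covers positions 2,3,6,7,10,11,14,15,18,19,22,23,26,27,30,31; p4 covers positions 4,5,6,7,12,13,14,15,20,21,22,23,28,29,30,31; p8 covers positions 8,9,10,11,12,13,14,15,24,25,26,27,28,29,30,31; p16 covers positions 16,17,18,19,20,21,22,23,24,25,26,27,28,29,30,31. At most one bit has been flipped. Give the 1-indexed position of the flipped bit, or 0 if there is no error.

s1: b1⊕b3⊕b5⊕b7⊕b9⊕b11⊕b13⊕b15⊕b17⊕b19⊕b21⊕b23⊕b25⊕b27⊕b29⊕b31 = 1⊕1⊕1⊕0⊕1⊕1⊕0⊕0⊕1⊕0⊕1⊕1⊕1⊕1⊕0⊕1 = 1
s2: b2⊕b3⊕b6⊕b7⊕b10⊕b11⊕b14⊕b15⊕b18⊕b19⊕b22⊕b23⊕b26⊕b27⊕b30⊕b31 = 0⊕1⊕0⊕0⊕1⊕1⊕1⊕0⊕0⊕0⊕0⊕1⊕0⊕1⊕1⊕1 = 0
s4: b4⊕b5⊕b6⊕b7⊕b12⊕b13⊕b14⊕b15⊕b20⊕b21⊕b22⊕b23⊕b28⊕b29⊕b30⊕b31 = 1⊕1⊕0⊕0⊕1⊕0⊕1⊕0⊕0⊕1⊕0⊕1⊕1⊕0⊕1⊕1 = 1
s8: b8⊕b9⊕b10⊕b11⊕b12⊕b13⊕b14⊕b15⊕b24⊕b25⊕b26⊕b27⊕b28⊕b29⊕b30⊕b31 = 1⊕1⊕1⊕1⊕1⊕0⊕1⊕0⊕1⊕1⊕0⊕1⊕1⊕0⊕1⊕1 = 0
s16: b16⊕b17⊕b18⊕b19⊕b20⊕b21⊕b22⊕b23⊕b24⊕b25⊕b26⊕b27⊕b28⊕b29⊕b30⊕b31 = 1⊕1⊕0⊕0⊕0⊕1⊕0⊕1⊕1⊕1⊕0⊕1⊕1⊕0⊕1⊕1 = 0
Syndrome (s16...s1) = 00101 → position 5.

5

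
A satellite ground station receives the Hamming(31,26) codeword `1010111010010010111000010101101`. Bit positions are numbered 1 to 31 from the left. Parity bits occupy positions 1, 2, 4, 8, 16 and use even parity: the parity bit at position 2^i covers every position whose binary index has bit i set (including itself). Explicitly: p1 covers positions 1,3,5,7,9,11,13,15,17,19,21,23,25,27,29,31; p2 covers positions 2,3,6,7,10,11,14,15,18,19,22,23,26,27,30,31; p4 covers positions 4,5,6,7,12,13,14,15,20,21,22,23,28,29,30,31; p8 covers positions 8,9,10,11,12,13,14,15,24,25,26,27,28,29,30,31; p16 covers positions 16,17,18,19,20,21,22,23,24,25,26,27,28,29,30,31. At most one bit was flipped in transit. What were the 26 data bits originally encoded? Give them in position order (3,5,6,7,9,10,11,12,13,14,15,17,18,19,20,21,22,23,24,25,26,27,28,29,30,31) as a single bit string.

11111001001111000010101101

s1: b1⊕b3⊕b5⊕b7⊕b9⊕b11⊕b13⊕b15⊕b17⊕b19⊕b21⊕b23⊕b25⊕b27⊕b29⊕b31 = 1⊕1⊕1⊕1⊕1⊕0⊕0⊕1⊕1⊕1⊕0⊕0⊕0⊕0⊕1⊕1 = 0
s2: b2⊕b3⊕b6⊕b7⊕b10⊕b11⊕b14⊕b15⊕b18⊕b19⊕b22⊕b23⊕b26⊕b27⊕b30⊕b31 = 0⊕1⊕1⊕1⊕0⊕0⊕0⊕1⊕1⊕1⊕0⊕0⊕1⊕0⊕0⊕1 = 0
s4: b4⊕b5⊕b6⊕b7⊕b12⊕b13⊕b14⊕b15⊕b20⊕b21⊕b22⊕b23⊕b28⊕b29⊕b30⊕b31 = 0⊕1⊕1⊕1⊕1⊕0⊕0⊕1⊕0⊕0⊕0⊕0⊕1⊕1⊕0⊕1 = 0
s8: b8⊕b9⊕b10⊕b11⊕b12⊕b13⊕b14⊕b15⊕b24⊕b25⊕b26⊕b27⊕b28⊕b29⊕b30⊕b31 = 0⊕1⊕0⊕0⊕1⊕0⊕0⊕1⊕1⊕0⊕1⊕0⊕1⊕1⊕0⊕1 = 0
s16: b16⊕b17⊕b18⊕b19⊕b20⊕b21⊕b22⊕b23⊕b24⊕b25⊕b26⊕b27⊕b28⊕b29⊕b30⊕b31 = 0⊕1⊕1⊕1⊕0⊕0⊕0⊕0⊕1⊕0⊕1⊕0⊕1⊕1⊕0⊕1 = 0
Syndrome (s16...s1) = 00000 → position 0 (no error).
No correction needed.
Data bits at positions 3,5,6,7,9,10,11,12,13,14,15,17,18,19,20,21,22,23,24,25,26,27,28,29,30,31: 11111001001111000010101101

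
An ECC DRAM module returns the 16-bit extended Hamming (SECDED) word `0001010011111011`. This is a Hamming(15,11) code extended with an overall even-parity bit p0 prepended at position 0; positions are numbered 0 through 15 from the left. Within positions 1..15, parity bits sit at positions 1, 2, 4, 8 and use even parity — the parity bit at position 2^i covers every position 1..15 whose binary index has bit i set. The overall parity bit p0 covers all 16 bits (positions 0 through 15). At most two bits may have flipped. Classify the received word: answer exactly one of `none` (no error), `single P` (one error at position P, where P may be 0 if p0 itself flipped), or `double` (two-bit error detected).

single 11

s1: b1⊕b3⊕b5⊕b7⊕b9⊕b11⊕b13⊕b15 = 0⊕1⊕1⊕0⊕1⊕1⊕0⊕1 = 1
s2: b2⊕b3⊕b6⊕b7⊕b10⊕b11⊕b14⊕b15 = 0⊕1⊕0⊕0⊕1⊕1⊕1⊕1 = 1
s4: b4⊕b5⊕b6⊕b7⊕b12⊕b13⊕b14⊕b15 = 0⊕1⊕0⊕0⊕1⊕0⊕1⊕1 = 0
s8: b8⊕b9⊕b10⊕b11⊕b12⊕b13⊕b14⊕b15 = 1⊕1⊕1⊕1⊕1⊕0⊕1⊕1 = 1
Syndrome (s8...s1) = 1011 → position 11.
Overall parity (XOR of all 16 bits, including p0): 0⊕0⊕0⊕1⊕0⊕1⊕0⊕0⊕1⊕1⊕1⊕1⊕1⊕0⊕1⊕1 = 1
Overall=1, syndrome position=11 → single-bit error at position 11.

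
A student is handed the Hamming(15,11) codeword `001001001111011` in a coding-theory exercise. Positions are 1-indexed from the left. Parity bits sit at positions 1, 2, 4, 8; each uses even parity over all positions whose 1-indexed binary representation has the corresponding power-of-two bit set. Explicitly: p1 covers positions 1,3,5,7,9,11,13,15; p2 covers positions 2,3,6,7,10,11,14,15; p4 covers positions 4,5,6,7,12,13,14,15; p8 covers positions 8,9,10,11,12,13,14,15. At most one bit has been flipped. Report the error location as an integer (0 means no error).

0

s1: b1⊕b3⊕b5⊕b7⊕b9⊕b11⊕b13⊕b15 = 0⊕1⊕0⊕0⊕1⊕1⊕0⊕1 = 0
s2: b2⊕b3⊕b6⊕b7⊕b10⊕b11⊕b14⊕b15 = 0⊕1⊕1⊕0⊕1⊕1⊕1⊕1 = 0
s4: b4⊕b5⊕b6⊕b7⊕b12⊕b13⊕b14⊕b15 = 0⊕0⊕1⊕0⊕1⊕0⊕1⊕1 = 0
s8: b8⊕b9⊕b10⊕b11⊕b12⊕b13⊕b14⊕b15 = 0⊕1⊕1⊕1⊕1⊕0⊕1⊕1 = 0
Syndrome (s8...s1) = 0000 → position 0 (no error).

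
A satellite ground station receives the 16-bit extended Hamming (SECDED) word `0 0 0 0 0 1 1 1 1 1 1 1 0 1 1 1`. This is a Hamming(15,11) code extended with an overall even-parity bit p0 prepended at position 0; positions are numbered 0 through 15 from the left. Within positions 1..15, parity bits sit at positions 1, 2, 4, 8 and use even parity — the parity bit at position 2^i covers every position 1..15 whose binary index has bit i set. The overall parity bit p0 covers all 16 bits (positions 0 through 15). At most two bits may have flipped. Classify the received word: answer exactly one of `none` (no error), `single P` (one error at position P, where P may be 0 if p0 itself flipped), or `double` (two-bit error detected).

double

s1: b1⊕b3⊕b5⊕b7⊕b9⊕b11⊕b13⊕b15 = 0⊕0⊕1⊕1⊕1⊕1⊕1⊕1 = 0
s2: b2⊕b3⊕b6⊕b7⊕b10⊕b11⊕b14⊕b15 = 0⊕0⊕1⊕1⊕1⊕1⊕1⊕1 = 0
s4: b4⊕b5⊕b6⊕b7⊕b12⊕b13⊕b14⊕b15 = 0⊕1⊕1⊕1⊕0⊕1⊕1⊕1 = 0
s8: b8⊕b9⊕b10⊕b11⊕b12⊕b13⊕b14⊕b15 = 1⊕1⊕1⊕1⊕0⊕1⊕1⊕1 = 1
Syndrome (s8...s1) = 1000 → position 8.
Overall parity (XOR of all 16 bits, including p0): 0⊕0⊕0⊕0⊕0⊕1⊕1⊕1⊕1⊕1⊕1⊕1⊕0⊕1⊕1⊕1 = 0
Overall=0, syndrome position=8 → double-bit error detected (uncorrectable).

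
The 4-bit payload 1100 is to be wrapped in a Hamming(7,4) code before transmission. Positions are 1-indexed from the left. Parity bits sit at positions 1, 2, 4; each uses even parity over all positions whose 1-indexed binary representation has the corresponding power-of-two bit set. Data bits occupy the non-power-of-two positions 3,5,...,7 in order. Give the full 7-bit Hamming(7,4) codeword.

Place data bits at non-power-of-two positions: b3=1, b5=1, b6=0, b7=0.
p1 = XOR of data positions {3,5,7} = 1⊕1⊕0 = 0
p2 = XOR of data positions {3,6,7} = 1⊕0⊕0 = 1
p4 = XOR of data positions {5,6,7} = 1⊕0⊕0 = 1
Codeword b1..b7 = 0111100

0111100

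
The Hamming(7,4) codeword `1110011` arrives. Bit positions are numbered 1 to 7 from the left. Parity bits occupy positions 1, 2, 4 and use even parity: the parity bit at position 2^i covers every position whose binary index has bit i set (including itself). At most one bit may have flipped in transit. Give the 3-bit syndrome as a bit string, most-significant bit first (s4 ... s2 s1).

s1: b1⊕b3⊕b5⊕b7 = 1⊕1⊕0⊕1 = 1
s2: b2⊕b3⊕b6⊕b7 = 1⊕1⊕1⊕1 = 0
s4: b4⊕b5⊕b6⊕b7 = 0⊕0⊕1⊕1 = 0
Syndrome (s4...s1) = 001 → position 1.

001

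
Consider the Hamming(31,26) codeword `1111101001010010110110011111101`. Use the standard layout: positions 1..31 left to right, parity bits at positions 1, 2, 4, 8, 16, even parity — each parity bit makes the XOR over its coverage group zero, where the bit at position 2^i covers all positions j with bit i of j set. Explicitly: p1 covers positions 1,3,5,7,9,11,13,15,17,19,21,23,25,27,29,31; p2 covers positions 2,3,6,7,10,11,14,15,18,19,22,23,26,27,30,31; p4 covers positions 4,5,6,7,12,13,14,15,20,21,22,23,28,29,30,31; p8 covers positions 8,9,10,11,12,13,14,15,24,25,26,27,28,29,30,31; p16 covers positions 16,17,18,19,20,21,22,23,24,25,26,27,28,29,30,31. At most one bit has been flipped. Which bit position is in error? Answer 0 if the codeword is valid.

s1: b1⊕b3⊕b5⊕b7⊕b9⊕b11⊕b13⊕b15⊕b17⊕b19⊕b21⊕b23⊕b25⊕b27⊕b29⊕b31 = 1⊕1⊕1⊕1⊕0⊕0⊕0⊕1⊕1⊕0⊕1⊕0⊕1⊕1⊕1⊕1 = 1
s2: b2⊕b3⊕b6⊕b7⊕b10⊕b11⊕b14⊕b15⊕b18⊕b19⊕b22⊕b23⊕b26⊕b27⊕b30⊕b31 = 1⊕1⊕0⊕1⊕1⊕0⊕0⊕1⊕1⊕0⊕0⊕0⊕1⊕1⊕0⊕1 = 1
s4: b4⊕b5⊕b6⊕b7⊕b12⊕b13⊕b14⊕b15⊕b20⊕b21⊕b22⊕b23⊕b28⊕b29⊕b30⊕b31 = 1⊕1⊕0⊕1⊕1⊕0⊕0⊕1⊕1⊕1⊕0⊕0⊕1⊕1⊕0⊕1 = 0
s8: b8⊕b9⊕b10⊕b11⊕b12⊕b13⊕b14⊕b15⊕b24⊕b25⊕b26⊕b27⊕b28⊕b29⊕b30⊕b31 = 0⊕0⊕1⊕0⊕1⊕0⊕0⊕1⊕1⊕1⊕1⊕1⊕1⊕1⊕0⊕1 = 0
s16: b16⊕b17⊕b18⊕b19⊕b20⊕b21⊕b22⊕b23⊕b24⊕b25⊕b26⊕b27⊕b28⊕b29⊕b30⊕b31 = 0⊕1⊕1⊕0⊕1⊕1⊕0⊕0⊕1⊕1⊕1⊕1⊕1⊕1⊕0⊕1 = 1
Syndrome (s16...s1) = 10011 → position 19.

19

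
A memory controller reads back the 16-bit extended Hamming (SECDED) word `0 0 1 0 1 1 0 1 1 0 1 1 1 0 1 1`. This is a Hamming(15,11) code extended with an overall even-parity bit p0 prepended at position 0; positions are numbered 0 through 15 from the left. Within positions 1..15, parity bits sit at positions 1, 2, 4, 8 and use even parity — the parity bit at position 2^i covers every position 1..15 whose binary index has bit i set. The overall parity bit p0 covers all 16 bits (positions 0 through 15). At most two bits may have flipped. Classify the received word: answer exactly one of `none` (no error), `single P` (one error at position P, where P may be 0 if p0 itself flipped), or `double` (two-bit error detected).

s1: b1⊕b3⊕b5⊕b7⊕b9⊕b11⊕b13⊕b15 = 0⊕0⊕1⊕1⊕0⊕1⊕0⊕1 = 0
s2: b2⊕b3⊕b6⊕b7⊕b10⊕b11⊕b14⊕b15 = 1⊕0⊕0⊕1⊕1⊕1⊕1⊕1 = 0
s4: b4⊕b5⊕b6⊕b7⊕b12⊕b13⊕b14⊕b15 = 1⊕1⊕0⊕1⊕1⊕0⊕1⊕1 = 0
s8: b8⊕b9⊕b10⊕b11⊕b12⊕b13⊕b14⊕b15 = 1⊕0⊕1⊕1⊕1⊕0⊕1⊕1 = 0
Syndrome (s8...s1) = 0000 → position 0 (no error).
Overall parity (XOR of all 16 bits, including p0): 0⊕0⊕1⊕0⊕1⊕1⊕0⊕1⊕1⊕0⊕1⊕1⊕1⊕0⊕1⊕1 = 0
Overall=0, syndrome position=0 → no error.

none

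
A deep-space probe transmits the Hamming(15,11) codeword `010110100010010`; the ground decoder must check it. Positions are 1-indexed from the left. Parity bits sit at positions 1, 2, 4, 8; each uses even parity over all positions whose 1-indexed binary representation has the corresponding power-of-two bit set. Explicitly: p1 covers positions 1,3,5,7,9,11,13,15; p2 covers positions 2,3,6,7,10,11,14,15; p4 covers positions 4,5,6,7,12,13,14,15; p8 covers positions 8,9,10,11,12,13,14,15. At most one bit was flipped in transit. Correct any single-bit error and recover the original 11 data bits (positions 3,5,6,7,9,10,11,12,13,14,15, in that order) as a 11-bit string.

s1: b1⊕b3⊕b5⊕b7⊕b9⊕b11⊕b13⊕b15 = 0⊕0⊕1⊕1⊕0⊕1⊕0⊕0 = 1
s2: b2⊕b3⊕b6⊕b7⊕b10⊕b11⊕b14⊕b15 = 1⊕0⊕0⊕1⊕0⊕1⊕1⊕0 = 0
s4: b4⊕b5⊕b6⊕b7⊕b12⊕b13⊕b14⊕b15 = 1⊕1⊕0⊕1⊕0⊕0⊕1⊕0 = 0
s8: b8⊕b9⊕b10⊕b11⊕b12⊕b13⊕b14⊕b15 = 0⊕0⊕0⊕1⊕0⊕0⊕1⊕0 = 0
Syndrome (s8...s1) = 0001 → position 1.
Flip bit 1: corrected codeword = 110110100010010
Data bits at positions 3,5,6,7,9,10,11,12,13,14,15: 01010010010

01010010010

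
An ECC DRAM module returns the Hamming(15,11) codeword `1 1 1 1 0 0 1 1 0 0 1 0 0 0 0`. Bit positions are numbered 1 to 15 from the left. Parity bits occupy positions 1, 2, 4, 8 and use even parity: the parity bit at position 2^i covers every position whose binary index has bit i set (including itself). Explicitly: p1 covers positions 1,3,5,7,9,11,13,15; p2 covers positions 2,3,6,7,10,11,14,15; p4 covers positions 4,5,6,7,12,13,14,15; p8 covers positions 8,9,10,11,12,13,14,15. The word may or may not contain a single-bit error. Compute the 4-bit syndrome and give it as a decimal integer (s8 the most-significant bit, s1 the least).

s1: b1⊕b3⊕b5⊕b7⊕b9⊕b11⊕b13⊕b15 = 1⊕1⊕0⊕1⊕0⊕1⊕0⊕0 = 0
s2: b2⊕b3⊕b6⊕b7⊕b10⊕b11⊕b14⊕b15 = 1⊕1⊕0⊕1⊕0⊕1⊕0⊕0 = 0
s4: b4⊕b5⊕b6⊕b7⊕b12⊕b13⊕b14⊕b15 = 1⊕0⊕0⊕1⊕0⊕0⊕0⊕0 = 0
s8: b8⊕b9⊕b10⊕b11⊕b12⊕b13⊕b14⊕b15 = 1⊕0⊕0⊕1⊕0⊕0⊕0⊕0 = 0
Syndrome (s8...s1) = 0000 → position 0 (no error).

0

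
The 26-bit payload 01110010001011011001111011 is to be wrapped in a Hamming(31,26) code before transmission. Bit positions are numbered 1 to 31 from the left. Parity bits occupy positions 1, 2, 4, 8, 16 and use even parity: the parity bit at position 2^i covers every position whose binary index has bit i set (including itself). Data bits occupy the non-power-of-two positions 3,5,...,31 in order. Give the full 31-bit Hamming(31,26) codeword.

Place data bits at non-power-of-two positions: b3=0, b5=1, b6=1, b7=1, b9=0, b10=0, b11=1, b12=0, b13=0, b14=0, b15=1, b17=0, b18=1, b19=1, b20=0, b21=1, b22=1, b23=0, b24=0, b25=1, b26=1, b27=1, b28=1, b29=0, b30=1, b31=1.
p1 = XOR of data positions {3,5,7,9,11,13,15,17,19,21,23,25,27,29,31} = 0⊕1⊕1⊕0⊕1⊕0⊕1⊕0⊕1⊕1⊕0⊕1⊕1⊕0⊕1 = 1
p2 = XOR of data positions {3,6,7,10,11,14,15,18,19,22,23,26,27,30,31} = 0⊕1⊕1⊕0⊕1⊕0⊕1⊕1⊕1⊕1⊕0⊕1⊕1⊕1⊕1 = 1
p4 = XOR of data positions {5,6,7,12,13,14,15,20,21,22,23,28,29,30,31} = 1⊕1⊕1⊕0⊕0⊕0⊕1⊕0⊕1⊕1⊕0⊕1⊕0⊕1⊕1 = 1
p8 = XOR of data positions {9,10,11,12,13,14,15,24,25,26,27,28,29,30,31} = 0⊕0⊕1⊕0⊕0⊕0⊕1⊕0⊕1⊕1⊕1⊕1⊕0⊕1⊕1 = 0
p16 = XOR of data positions {17,18,19,20,21,22,23,24,25,26,27,28,29,30,31} = 0⊕1⊕1⊕0⊕1⊕1⊕0⊕0⊕1⊕1⊕1⊕1⊕0⊕1⊕1 = 0
Codeword b1..b31 = 1101111000100010011011001111011

1101111000100010011011001111011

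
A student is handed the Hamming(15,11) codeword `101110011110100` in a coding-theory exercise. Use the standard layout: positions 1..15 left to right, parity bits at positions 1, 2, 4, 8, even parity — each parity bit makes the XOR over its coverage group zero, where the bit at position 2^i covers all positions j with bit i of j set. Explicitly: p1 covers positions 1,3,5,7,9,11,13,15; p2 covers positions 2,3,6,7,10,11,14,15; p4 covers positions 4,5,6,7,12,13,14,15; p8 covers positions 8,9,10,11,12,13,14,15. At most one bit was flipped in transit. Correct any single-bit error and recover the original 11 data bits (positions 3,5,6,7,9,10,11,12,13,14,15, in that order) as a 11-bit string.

11001110110

s1: b1⊕b3⊕b5⊕b7⊕b9⊕b11⊕b13⊕b15 = 1⊕1⊕1⊕0⊕1⊕1⊕1⊕0 = 0
s2: b2⊕b3⊕b6⊕b7⊕b10⊕b11⊕b14⊕b15 = 0⊕1⊕0⊕0⊕1⊕1⊕0⊕0 = 1
s4: b4⊕b5⊕b6⊕b7⊕b12⊕b13⊕b14⊕b15 = 1⊕1⊕0⊕0⊕0⊕1⊕0⊕0 = 1
s8: b8⊕b9⊕b10⊕b11⊕b12⊕b13⊕b14⊕b15 = 1⊕1⊕1⊕1⊕0⊕1⊕0⊕0 = 1
Syndrome (s8...s1) = 1110 → position 14.
Flip bit 14: corrected codeword = 101110011110110
Data bits at positions 3,5,6,7,9,10,11,12,13,14,15: 11001110110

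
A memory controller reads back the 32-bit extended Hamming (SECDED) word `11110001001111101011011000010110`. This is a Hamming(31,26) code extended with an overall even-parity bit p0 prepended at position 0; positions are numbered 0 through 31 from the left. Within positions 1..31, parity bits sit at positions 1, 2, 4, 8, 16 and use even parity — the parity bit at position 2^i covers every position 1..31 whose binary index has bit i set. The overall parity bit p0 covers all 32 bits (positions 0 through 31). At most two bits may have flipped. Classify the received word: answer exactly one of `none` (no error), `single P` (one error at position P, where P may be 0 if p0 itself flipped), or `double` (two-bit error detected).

s1: b1⊕b3⊕b5⊕b7⊕b9⊕b11⊕b13⊕b15⊕b17⊕b19⊕b21⊕b23⊕b25⊕b27⊕b29⊕b31 = 1⊕1⊕0⊕1⊕0⊕1⊕1⊕0⊕0⊕1⊕1⊕0⊕0⊕1⊕1⊕0 = 1
s2: b2⊕b3⊕b6⊕b7⊕b10⊕b11⊕b14⊕b15⊕b18⊕b19⊕b22⊕b23⊕b26⊕b27⊕b30⊕b31 = 1⊕1⊕0⊕1⊕1⊕1⊕1⊕0⊕1⊕1⊕1⊕0⊕0⊕1⊕1⊕0 = 1
s4: b4⊕b5⊕b6⊕b7⊕b12⊕b13⊕b14⊕b15⊕b20⊕b21⊕b22⊕b23⊕b28⊕b29⊕b30⊕b31 = 0⊕0⊕0⊕1⊕1⊕1⊕1⊕0⊕0⊕1⊕1⊕0⊕0⊕1⊕1⊕0 = 0
s8: b8⊕b9⊕b10⊕b11⊕b12⊕b13⊕b14⊕b15⊕b24⊕b25⊕b26⊕b27⊕b28⊕b29⊕b30⊕b31 = 0⊕0⊕1⊕1⊕1⊕1⊕1⊕0⊕0⊕0⊕0⊕1⊕0⊕1⊕1⊕0 = 0
s16: b16⊕b17⊕b18⊕b19⊕b20⊕b21⊕b22⊕b23⊕b24⊕b25⊕b26⊕b27⊕b28⊕b29⊕b30⊕b31 = 1⊕0⊕1⊕1⊕0⊕1⊕1⊕0⊕0⊕0⊕0⊕1⊕0⊕1⊕1⊕0 = 0
Syndrome (s16...s1) = 00011 → position 3.
Overall parity (XOR of all 32 bits, including p0): 1⊕1⊕1⊕1⊕0⊕0⊕0⊕1⊕0⊕0⊕1⊕1⊕1⊕1⊕1⊕0⊕1⊕0⊕1⊕1⊕0⊕1⊕1⊕0⊕0⊕0⊕0⊕1⊕0⊕1⊕1⊕0 = 0
Overall=0, syndrome position=3 → double-bit error detected (uncorrectable).

double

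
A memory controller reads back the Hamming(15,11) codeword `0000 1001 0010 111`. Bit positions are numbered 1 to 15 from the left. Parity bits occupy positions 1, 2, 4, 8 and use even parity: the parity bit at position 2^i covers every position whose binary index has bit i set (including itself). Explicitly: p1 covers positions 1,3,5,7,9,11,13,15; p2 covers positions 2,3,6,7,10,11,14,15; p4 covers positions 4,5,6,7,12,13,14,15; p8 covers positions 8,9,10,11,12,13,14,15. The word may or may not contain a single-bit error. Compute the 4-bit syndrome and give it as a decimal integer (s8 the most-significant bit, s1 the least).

s1: b1⊕b3⊕b5⊕b7⊕b9⊕b11⊕b13⊕b15 = 0⊕0⊕1⊕0⊕0⊕1⊕1⊕1 = 0
s2: b2⊕b3⊕b6⊕b7⊕b10⊕b11⊕b14⊕b15 = 0⊕0⊕0⊕0⊕0⊕1⊕1⊕1 = 1
s4: b4⊕b5⊕b6⊕b7⊕b12⊕b13⊕b14⊕b15 = 0⊕1⊕0⊕0⊕0⊕1⊕1⊕1 = 0
s8: b8⊕b9⊕b10⊕b11⊕b12⊕b13⊕b14⊕b15 = 1⊕0⊕0⊕1⊕0⊕1⊕1⊕1 = 1
Syndrome (s8...s1) = 1010 → position 10.

10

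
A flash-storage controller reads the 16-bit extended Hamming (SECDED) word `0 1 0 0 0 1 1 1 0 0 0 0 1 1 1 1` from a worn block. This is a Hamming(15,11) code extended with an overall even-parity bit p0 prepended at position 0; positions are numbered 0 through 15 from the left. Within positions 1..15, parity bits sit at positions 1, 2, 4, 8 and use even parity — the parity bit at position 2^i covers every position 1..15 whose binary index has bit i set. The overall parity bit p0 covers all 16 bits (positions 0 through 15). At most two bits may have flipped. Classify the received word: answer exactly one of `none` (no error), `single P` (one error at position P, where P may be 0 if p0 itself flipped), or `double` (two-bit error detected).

s1: b1⊕b3⊕b5⊕b7⊕b9⊕b11⊕b13⊕b15 = 1⊕0⊕1⊕1⊕0⊕0⊕1⊕1 = 1
s2: b2⊕b3⊕b6⊕b7⊕b10⊕b11⊕b14⊕b15 = 0⊕0⊕1⊕1⊕0⊕0⊕1⊕1 = 0
s4: b4⊕b5⊕b6⊕b7⊕b12⊕b13⊕b14⊕b15 = 0⊕1⊕1⊕1⊕1⊕1⊕1⊕1 = 1
s8: b8⊕b9⊕b10⊕b11⊕b12⊕b13⊕b14⊕b15 = 0⊕0⊕0⊕0⊕1⊕1⊕1⊕1 = 0
Syndrome (s8...s1) = 0101 → position 5.
Overall parity (XOR of all 16 bits, including p0): 0⊕1⊕0⊕0⊕0⊕1⊕1⊕1⊕0⊕0⊕0⊕0⊕1⊕1⊕1⊕1 = 0
Overall=0, syndrome position=5 → double-bit error detected (uncorrectable).

double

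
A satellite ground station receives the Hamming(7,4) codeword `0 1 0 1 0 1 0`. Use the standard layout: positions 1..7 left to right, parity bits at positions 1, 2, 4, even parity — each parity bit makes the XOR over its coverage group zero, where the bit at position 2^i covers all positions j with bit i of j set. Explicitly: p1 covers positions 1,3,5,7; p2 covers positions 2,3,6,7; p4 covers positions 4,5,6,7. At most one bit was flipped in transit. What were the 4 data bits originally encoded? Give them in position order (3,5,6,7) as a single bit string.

s1: b1⊕b3⊕b5⊕b7 = 0⊕0⊕0⊕0 = 0
s2: b2⊕b3⊕b6⊕b7 = 1⊕0⊕1⊕0 = 0
s4: b4⊕b5⊕b6⊕b7 = 1⊕0⊕1⊕0 = 0
Syndrome (s4...s1) = 000 → position 0 (no error).
No correction needed.
Data bits at positions 3,5,6,7: 0010

0010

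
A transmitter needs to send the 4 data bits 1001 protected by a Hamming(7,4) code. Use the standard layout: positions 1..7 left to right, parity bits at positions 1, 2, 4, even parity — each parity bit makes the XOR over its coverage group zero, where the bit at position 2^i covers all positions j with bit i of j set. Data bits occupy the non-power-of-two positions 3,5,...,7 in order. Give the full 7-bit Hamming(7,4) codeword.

0011001

Place data bits at non-power-of-two positions: b3=1, b5=0, b6=0, b7=1.
p1 = XOR of data positions {3,5,7} = 1⊕0⊕1 = 0
p2 = XOR of data positions {3,6,7} = 1⊕0⊕1 = 0
p4 = XOR of data positions {5,6,7} = 0⊕0⊕1 = 1
Codeword b1..b7 = 0011001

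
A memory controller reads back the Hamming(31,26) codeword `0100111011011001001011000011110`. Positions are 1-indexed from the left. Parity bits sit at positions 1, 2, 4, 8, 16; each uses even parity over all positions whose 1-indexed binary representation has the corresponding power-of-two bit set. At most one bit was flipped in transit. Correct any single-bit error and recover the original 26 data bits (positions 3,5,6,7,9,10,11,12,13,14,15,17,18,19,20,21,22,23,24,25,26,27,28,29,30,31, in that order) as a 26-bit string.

01111101100001011000011110

s1: b1⊕b3⊕b5⊕b7⊕b9⊕b11⊕b13⊕b15⊕b17⊕b19⊕b21⊕b23⊕b25⊕b27⊕b29⊕b31 = 0⊕0⊕1⊕1⊕1⊕0⊕1⊕0⊕0⊕1⊕1⊕0⊕0⊕1⊕1⊕0 = 0
s2: b2⊕b3⊕b6⊕b7⊕b10⊕b11⊕b14⊕b15⊕b18⊕b19⊕b22⊕b23⊕b26⊕b27⊕b30⊕b31 = 1⊕0⊕1⊕1⊕1⊕0⊕0⊕0⊕0⊕1⊕1⊕0⊕0⊕1⊕1⊕0 = 0
s4: b4⊕b5⊕b6⊕b7⊕b12⊕b13⊕b14⊕b15⊕b20⊕b21⊕b22⊕b23⊕b28⊕b29⊕b30⊕b31 = 0⊕1⊕1⊕1⊕1⊕1⊕0⊕0⊕0⊕1⊕1⊕0⊕1⊕1⊕1⊕0 = 0
s8: b8⊕b9⊕b10⊕b11⊕b12⊕b13⊕b14⊕b15⊕b24⊕b25⊕b26⊕b27⊕b28⊕b29⊕b30⊕b31 = 0⊕1⊕1⊕0⊕1⊕1⊕0⊕0⊕0⊕0⊕0⊕1⊕1⊕1⊕1⊕0 = 0
s16: b16⊕b17⊕b18⊕b19⊕b20⊕b21⊕b22⊕b23⊕b24⊕b25⊕b26⊕b27⊕b28⊕b29⊕b30⊕b31 = 1⊕0⊕0⊕1⊕0⊕1⊕1⊕0⊕0⊕0⊕0⊕1⊕1⊕1⊕1⊕0 = 0
Syndrome (s16...s1) = 00000 → position 0 (no error).
No correction needed.
Data bits at positions 3,5,6,7,9,10,11,12,13,14,15,17,18,19,20,21,22,23,24,25,26,27,28,29,30,31: 01111101100001011000011110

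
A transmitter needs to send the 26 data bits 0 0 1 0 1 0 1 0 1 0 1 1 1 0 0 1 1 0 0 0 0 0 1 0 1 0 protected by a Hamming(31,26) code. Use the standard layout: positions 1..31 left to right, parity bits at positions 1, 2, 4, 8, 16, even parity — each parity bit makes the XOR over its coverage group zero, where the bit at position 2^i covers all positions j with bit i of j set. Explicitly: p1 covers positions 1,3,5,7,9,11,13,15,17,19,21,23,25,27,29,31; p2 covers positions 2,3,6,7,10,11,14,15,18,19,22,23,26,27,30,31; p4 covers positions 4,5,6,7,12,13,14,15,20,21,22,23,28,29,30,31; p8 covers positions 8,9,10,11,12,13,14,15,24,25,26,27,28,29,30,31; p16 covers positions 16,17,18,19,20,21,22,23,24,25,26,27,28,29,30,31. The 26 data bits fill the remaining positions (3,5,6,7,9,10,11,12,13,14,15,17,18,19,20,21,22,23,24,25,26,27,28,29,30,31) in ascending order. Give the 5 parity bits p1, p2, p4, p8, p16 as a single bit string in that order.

00100

Place data bits at non-power-of-two positions: b3=0, b5=0, b6=1, b7=0, b9=1, b10=0, b11=1, b12=0, b13=1, b14=0, b15=1, b17=1, b18=1, b19=0, b20=0, b21=1, b22=1, b23=0, b24=0, b25=0, b26=0, b27=0, b28=1, b29=0, b30=1, b31=0.
p1 = XOR of data positions {3,5,7,9,11,13,15,17,19,21,23,25,27,29,31} = 0⊕0⊕0⊕1⊕1⊕1⊕1⊕1⊕0⊕1⊕0⊕0⊕0⊕0⊕0 = 0
p2 = XOR of data positions {3,6,7,10,11,14,15,18,19,22,23,26,27,30,31} = 0⊕1⊕0⊕0⊕1⊕0⊕1⊕1⊕0⊕1⊕0⊕0⊕0⊕1⊕0 = 0
p4 = XOR of data positions {5,6,7,12,13,14,15,20,21,22,23,28,29,30,31} = 0⊕1⊕0⊕0⊕1⊕0⊕1⊕0⊕1⊕1⊕0⊕1⊕0⊕1⊕0 = 1
p8 = XOR of data positions {9,10,11,12,13,14,15,24,25,26,27,28,29,30,31} = 1⊕0⊕1⊕0⊕1⊕0⊕1⊕0⊕0⊕0⊕0⊕1⊕0⊕1⊕0 = 0
p16 = XOR of data positions {17,18,19,20,21,22,23,24,25,26,27,28,29,30,31} = 1⊕1⊕0⊕0⊕1⊕1⊕0⊕0⊕0⊕0⊕0⊕1⊕0⊕1⊕0 = 0
Parity bits p1,p2,p4,p8,p16 = 00100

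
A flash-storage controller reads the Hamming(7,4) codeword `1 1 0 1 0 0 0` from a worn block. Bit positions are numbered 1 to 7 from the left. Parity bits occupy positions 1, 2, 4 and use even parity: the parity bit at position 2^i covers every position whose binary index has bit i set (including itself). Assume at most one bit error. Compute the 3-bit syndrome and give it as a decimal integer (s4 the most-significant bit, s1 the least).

7

s1: b1⊕b3⊕b5⊕b7 = 1⊕0⊕0⊕0 = 1
s2: b2⊕b3⊕b6⊕b7 = 1⊕0⊕0⊕0 = 1
s4: b4⊕b5⊕b6⊕b7 = 1⊕0⊕0⊕0 = 1
Syndrome (s4...s1) = 111 → position 7.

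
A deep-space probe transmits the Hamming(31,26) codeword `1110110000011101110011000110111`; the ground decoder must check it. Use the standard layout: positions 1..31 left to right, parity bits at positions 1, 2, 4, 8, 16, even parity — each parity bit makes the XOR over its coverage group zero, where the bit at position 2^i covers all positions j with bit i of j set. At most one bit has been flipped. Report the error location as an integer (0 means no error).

1

s1: b1⊕b3⊕b5⊕b7⊕b9⊕b11⊕b13⊕b15⊕b17⊕b19⊕b21⊕b23⊕b25⊕b27⊕b29⊕b31 = 1⊕1⊕1⊕0⊕0⊕0⊕1⊕0⊕1⊕0⊕1⊕0⊕0⊕1⊕1⊕1 = 1
s2: b2⊕b3⊕b6⊕b7⊕b10⊕b11⊕b14⊕b15⊕b18⊕b19⊕b22⊕b23⊕b26⊕b27⊕b30⊕b31 = 1⊕1⊕1⊕0⊕0⊕0⊕1⊕0⊕1⊕0⊕1⊕0⊕1⊕1⊕1⊕1 = 0
s4: b4⊕b5⊕b6⊕b7⊕b12⊕b13⊕b14⊕b15⊕b20⊕b21⊕b22⊕b23⊕b28⊕b29⊕b30⊕b31 = 0⊕1⊕1⊕0⊕1⊕1⊕1⊕0⊕0⊕1⊕1⊕0⊕0⊕1⊕1⊕1 = 0
s8: b8⊕b9⊕b10⊕b11⊕b12⊕b13⊕b14⊕b15⊕b24⊕b25⊕b26⊕b27⊕b28⊕b29⊕b30⊕b31 = 0⊕0⊕0⊕0⊕1⊕1⊕1⊕0⊕0⊕0⊕1⊕1⊕0⊕1⊕1⊕1 = 0
s16: b16⊕b17⊕b18⊕b19⊕b20⊕b21⊕b22⊕b23⊕b24⊕b25⊕b26⊕b27⊕b28⊕b29⊕b30⊕b31 = 1⊕1⊕1⊕0⊕0⊕1⊕1⊕0⊕0⊕0⊕1⊕1⊕0⊕1⊕1⊕1 = 0
Syndrome (s16...s1) = 00001 → position 1.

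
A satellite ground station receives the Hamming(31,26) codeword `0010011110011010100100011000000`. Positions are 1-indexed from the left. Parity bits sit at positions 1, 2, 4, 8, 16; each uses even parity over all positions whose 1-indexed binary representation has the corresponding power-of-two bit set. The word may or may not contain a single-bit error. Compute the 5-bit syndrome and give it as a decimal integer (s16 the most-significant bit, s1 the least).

s1: b1⊕b3⊕b5⊕b7⊕b9⊕b11⊕b13⊕b15⊕b17⊕b19⊕b21⊕b23⊕b25⊕b27⊕b29⊕b31 = 0⊕1⊕0⊕1⊕1⊕0⊕1⊕1⊕1⊕0⊕0⊕0⊕1⊕0⊕0⊕0 = 1
s2: b2⊕b3⊕b6⊕b7⊕b10⊕b11⊕b14⊕b15⊕b18⊕b19⊕b22⊕b23⊕b26⊕b27⊕b30⊕b31 = 0⊕1⊕1⊕1⊕0⊕0⊕0⊕1⊕0⊕0⊕0⊕0⊕0⊕0⊕0⊕0 = 0
s4: b4⊕b5⊕b6⊕b7⊕b12⊕b13⊕b14⊕b15⊕b20⊕b21⊕b22⊕b23⊕b28⊕b29⊕b30⊕b31 = 0⊕0⊕1⊕1⊕1⊕1⊕0⊕1⊕1⊕0⊕0⊕0⊕0⊕0⊕0⊕0 = 0
s8: b8⊕b9⊕b10⊕b11⊕b12⊕b13⊕b14⊕b15⊕b24⊕b25⊕b26⊕b27⊕b28⊕b29⊕b30⊕b31 = 1⊕1⊕0⊕0⊕1⊕1⊕0⊕1⊕1⊕1⊕0⊕0⊕0⊕0⊕0⊕0 = 1
s16: b16⊕b17⊕b18⊕b19⊕b20⊕b21⊕b22⊕b23⊕b24⊕b25⊕b26⊕b27⊕b28⊕b29⊕b30⊕b31 = 0⊕1⊕0⊕0⊕1⊕0⊕0⊕0⊕1⊕1⊕0⊕0⊕0⊕0⊕0⊕0 = 0
Syndrome (s16...s1) = 01001 → position 9.

9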